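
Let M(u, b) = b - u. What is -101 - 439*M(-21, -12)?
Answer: -4052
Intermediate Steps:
-101 - 439*M(-21, -12) = -101 - 439*(-12 - 1*(-21)) = -101 - 439*(-12 + 21) = -101 - 439*9 = -101 - 3951 = -4052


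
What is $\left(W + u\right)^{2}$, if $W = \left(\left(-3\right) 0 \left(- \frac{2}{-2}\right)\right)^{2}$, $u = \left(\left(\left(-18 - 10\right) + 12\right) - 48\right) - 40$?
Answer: $10816$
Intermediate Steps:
$u = -104$ ($u = \left(\left(-28 + 12\right) - 48\right) - 40 = \left(-16 - 48\right) - 40 = -64 - 40 = -104$)
$W = 0$ ($W = \left(0 \left(\left(-2\right) \left(- \frac{1}{2}\right)\right)\right)^{2} = \left(0 \cdot 1\right)^{2} = 0^{2} = 0$)
$\left(W + u\right)^{2} = \left(0 - 104\right)^{2} = \left(-104\right)^{2} = 10816$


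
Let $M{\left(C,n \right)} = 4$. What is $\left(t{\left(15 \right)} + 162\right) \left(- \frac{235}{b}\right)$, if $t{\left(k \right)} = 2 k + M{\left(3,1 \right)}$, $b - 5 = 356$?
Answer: $- \frac{46060}{361} \approx -127.59$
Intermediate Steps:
$b = 361$ ($b = 5 + 356 = 361$)
$t{\left(k \right)} = 4 + 2 k$ ($t{\left(k \right)} = 2 k + 4 = 4 + 2 k$)
$\left(t{\left(15 \right)} + 162\right) \left(- \frac{235}{b}\right) = \left(\left(4 + 2 \cdot 15\right) + 162\right) \left(- \frac{235}{361}\right) = \left(\left(4 + 30\right) + 162\right) \left(\left(-235\right) \frac{1}{361}\right) = \left(34 + 162\right) \left(- \frac{235}{361}\right) = 196 \left(- \frac{235}{361}\right) = - \frac{46060}{361}$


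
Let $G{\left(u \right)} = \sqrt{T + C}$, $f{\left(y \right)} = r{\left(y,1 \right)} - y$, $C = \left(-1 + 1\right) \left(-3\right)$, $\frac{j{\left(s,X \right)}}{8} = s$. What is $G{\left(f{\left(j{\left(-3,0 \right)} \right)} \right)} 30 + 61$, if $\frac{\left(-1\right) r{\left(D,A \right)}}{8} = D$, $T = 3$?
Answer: $61 + 30 \sqrt{3} \approx 112.96$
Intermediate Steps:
$j{\left(s,X \right)} = 8 s$
$r{\left(D,A \right)} = - 8 D$
$C = 0$ ($C = 0 \left(-3\right) = 0$)
$f{\left(y \right)} = - 9 y$ ($f{\left(y \right)} = - 8 y - y = - 9 y$)
$G{\left(u \right)} = \sqrt{3}$ ($G{\left(u \right)} = \sqrt{3 + 0} = \sqrt{3}$)
$G{\left(f{\left(j{\left(-3,0 \right)} \right)} \right)} 30 + 61 = \sqrt{3} \cdot 30 + 61 = 30 \sqrt{3} + 61 = 61 + 30 \sqrt{3}$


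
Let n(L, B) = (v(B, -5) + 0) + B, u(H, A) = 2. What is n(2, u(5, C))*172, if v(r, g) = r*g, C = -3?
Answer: -1376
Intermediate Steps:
v(r, g) = g*r
n(L, B) = -4*B (n(L, B) = (-5*B + 0) + B = -5*B + B = -4*B)
n(2, u(5, C))*172 = -4*2*172 = -8*172 = -1376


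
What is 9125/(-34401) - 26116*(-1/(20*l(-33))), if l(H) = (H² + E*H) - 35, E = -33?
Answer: 126829754/368606715 ≈ 0.34408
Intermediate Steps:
l(H) = -35 + H² - 33*H (l(H) = (H² - 33*H) - 35 = -35 + H² - 33*H)
9125/(-34401) - 26116*(-1/(20*l(-33))) = 9125/(-34401) - 26116*(-1/(20*(-35 + (-33)² - 33*(-33)))) = 9125*(-1/34401) - 26116*(-1/(20*(-35 + 1089 + 1089))) = -9125/34401 - 26116/(2143*(-20)) = -9125/34401 - 26116/(-42860) = -9125/34401 - 26116*(-1/42860) = -9125/34401 + 6529/10715 = 126829754/368606715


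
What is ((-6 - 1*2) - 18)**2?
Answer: 676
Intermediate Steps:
((-6 - 1*2) - 18)**2 = ((-6 - 2) - 18)**2 = (-8 - 18)**2 = (-26)**2 = 676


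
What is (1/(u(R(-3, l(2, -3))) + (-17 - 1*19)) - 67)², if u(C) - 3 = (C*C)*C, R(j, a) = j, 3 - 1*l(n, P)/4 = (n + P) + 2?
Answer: 16168441/3600 ≈ 4491.2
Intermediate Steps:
l(n, P) = 4 - 4*P - 4*n (l(n, P) = 12 - 4*((n + P) + 2) = 12 - 4*((P + n) + 2) = 12 - 4*(2 + P + n) = 12 + (-8 - 4*P - 4*n) = 4 - 4*P - 4*n)
u(C) = 3 + C³ (u(C) = 3 + (C*C)*C = 3 + C²*C = 3 + C³)
(1/(u(R(-3, l(2, -3))) + (-17 - 1*19)) - 67)² = (1/((3 + (-3)³) + (-17 - 1*19)) - 67)² = (1/((3 - 27) + (-17 - 19)) - 67)² = (1/(-24 - 36) - 67)² = (1/(-60) - 67)² = (-1/60 - 67)² = (-4021/60)² = 16168441/3600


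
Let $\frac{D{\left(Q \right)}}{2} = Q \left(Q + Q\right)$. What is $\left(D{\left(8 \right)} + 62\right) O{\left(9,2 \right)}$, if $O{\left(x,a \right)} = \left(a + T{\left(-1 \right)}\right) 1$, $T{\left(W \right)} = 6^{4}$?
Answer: $412764$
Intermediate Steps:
$T{\left(W \right)} = 1296$
$D{\left(Q \right)} = 4 Q^{2}$ ($D{\left(Q \right)} = 2 Q \left(Q + Q\right) = 2 Q 2 Q = 2 \cdot 2 Q^{2} = 4 Q^{2}$)
$O{\left(x,a \right)} = 1296 + a$ ($O{\left(x,a \right)} = \left(a + 1296\right) 1 = \left(1296 + a\right) 1 = 1296 + a$)
$\left(D{\left(8 \right)} + 62\right) O{\left(9,2 \right)} = \left(4 \cdot 8^{2} + 62\right) \left(1296 + 2\right) = \left(4 \cdot 64 + 62\right) 1298 = \left(256 + 62\right) 1298 = 318 \cdot 1298 = 412764$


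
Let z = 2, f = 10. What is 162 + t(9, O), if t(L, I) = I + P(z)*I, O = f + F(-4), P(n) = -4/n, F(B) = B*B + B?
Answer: 140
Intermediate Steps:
F(B) = B + B² (F(B) = B² + B = B + B²)
P(n) = -4/n
O = 22 (O = 10 - 4*(1 - 4) = 10 - 4*(-3) = 10 + 12 = 22)
t(L, I) = -I (t(L, I) = I + (-4/2)*I = I + (-4*½)*I = I - 2*I = -I)
162 + t(9, O) = 162 - 1*22 = 162 - 22 = 140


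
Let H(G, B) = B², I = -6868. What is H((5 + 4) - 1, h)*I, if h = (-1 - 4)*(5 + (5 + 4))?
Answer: -33653200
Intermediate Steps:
h = -70 (h = -5*(5 + 9) = -5*14 = -70)
H((5 + 4) - 1, h)*I = (-70)²*(-6868) = 4900*(-6868) = -33653200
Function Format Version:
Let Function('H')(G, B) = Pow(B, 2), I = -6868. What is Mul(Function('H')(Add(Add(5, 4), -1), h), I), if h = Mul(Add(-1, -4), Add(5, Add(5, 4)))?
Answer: -33653200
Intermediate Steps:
h = -70 (h = Mul(-5, Add(5, 9)) = Mul(-5, 14) = -70)
Mul(Function('H')(Add(Add(5, 4), -1), h), I) = Mul(Pow(-70, 2), -6868) = Mul(4900, -6868) = -33653200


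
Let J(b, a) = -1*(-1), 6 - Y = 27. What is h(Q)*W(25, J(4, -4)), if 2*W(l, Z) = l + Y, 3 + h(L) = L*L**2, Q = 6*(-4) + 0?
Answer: -27654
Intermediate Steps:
Y = -21 (Y = 6 - 1*27 = 6 - 27 = -21)
J(b, a) = 1
Q = -24 (Q = -24 + 0 = -24)
h(L) = -3 + L**3 (h(L) = -3 + L*L**2 = -3 + L**3)
W(l, Z) = -21/2 + l/2 (W(l, Z) = (l - 21)/2 = (-21 + l)/2 = -21/2 + l/2)
h(Q)*W(25, J(4, -4)) = (-3 + (-24)**3)*(-21/2 + (1/2)*25) = (-3 - 13824)*(-21/2 + 25/2) = -13827*2 = -27654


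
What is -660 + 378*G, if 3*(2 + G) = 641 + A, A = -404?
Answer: 28446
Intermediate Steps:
G = 77 (G = -2 + (641 - 404)/3 = -2 + (⅓)*237 = -2 + 79 = 77)
-660 + 378*G = -660 + 378*77 = -660 + 29106 = 28446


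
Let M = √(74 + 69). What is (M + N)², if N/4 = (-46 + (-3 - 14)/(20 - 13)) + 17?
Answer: 781407/49 - 1760*√143/7 ≈ 12940.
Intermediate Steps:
N = -880/7 (N = 4*((-46 + (-3 - 14)/(20 - 13)) + 17) = 4*((-46 - 17/7) + 17) = 4*(-339/7 + 17) = 4*(-220/7) = -880/7 ≈ -125.71)
M = √143 ≈ 11.958
(M + N)² = (√143 - 880/7)² = (-880/7 + √143)²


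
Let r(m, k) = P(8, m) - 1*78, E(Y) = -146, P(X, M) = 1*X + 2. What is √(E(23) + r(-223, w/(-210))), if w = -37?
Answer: I*√214 ≈ 14.629*I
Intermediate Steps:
P(X, M) = 2 + X (P(X, M) = X + 2 = 2 + X)
r(m, k) = -68 (r(m, k) = (2 + 8) - 1*78 = 10 - 78 = -68)
√(E(23) + r(-223, w/(-210))) = √(-146 - 68) = √(-214) = I*√214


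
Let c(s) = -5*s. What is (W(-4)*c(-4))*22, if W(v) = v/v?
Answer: 440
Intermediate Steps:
W(v) = 1
(W(-4)*c(-4))*22 = (1*(-5*(-4)))*22 = (1*20)*22 = 20*22 = 440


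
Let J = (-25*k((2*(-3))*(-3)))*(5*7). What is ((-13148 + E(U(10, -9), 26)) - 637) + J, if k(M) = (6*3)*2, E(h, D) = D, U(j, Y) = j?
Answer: -45259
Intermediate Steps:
k(M) = 36 (k(M) = 18*2 = 36)
J = -31500 (J = (-25*36)*(5*7) = -900*35 = -31500)
((-13148 + E(U(10, -9), 26)) - 637) + J = ((-13148 + 26) - 637) - 31500 = (-13122 - 637) - 31500 = -13759 - 31500 = -45259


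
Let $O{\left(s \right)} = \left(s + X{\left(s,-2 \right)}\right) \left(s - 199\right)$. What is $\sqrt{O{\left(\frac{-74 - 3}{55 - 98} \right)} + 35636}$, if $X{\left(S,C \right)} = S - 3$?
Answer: $\frac{2 \sqrt{16419741}}{43} \approx 188.47$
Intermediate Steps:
$X{\left(S,C \right)} = -3 + S$ ($X{\left(S,C \right)} = S - 3 = -3 + S$)
$O{\left(s \right)} = \left(-199 + s\right) \left(-3 + 2 s\right)$ ($O{\left(s \right)} = \left(s + \left(-3 + s\right)\right) \left(s - 199\right) = \left(-3 + 2 s\right) \left(-199 + s\right) = \left(-199 + s\right) \left(-3 + 2 s\right)$)
$\sqrt{O{\left(\frac{-74 - 3}{55 - 98} \right)} + 35636} = \sqrt{\left(597 - 401 \frac{-74 - 3}{55 - 98} + 2 \left(\frac{-74 - 3}{55 - 98}\right)^{2}\right) + 35636} = \sqrt{\left(597 - 401 \left(- \frac{77}{-43}\right) + 2 \left(- \frac{77}{-43}\right)^{2}\right) + 35636} = \sqrt{\left(597 - 401 \left(\left(-77\right) \left(- \frac{1}{43}\right)\right) + 2 \left(\left(-77\right) \left(- \frac{1}{43}\right)\right)^{2}\right) + 35636} = \sqrt{\left(597 - \frac{30877}{43} + 2 \left(\frac{77}{43}\right)^{2}\right) + 35636} = \sqrt{\left(597 - \frac{30877}{43} + 2 \cdot \frac{5929}{1849}\right) + 35636} = \sqrt{\left(597 - \frac{30877}{43} + \frac{11858}{1849}\right) + 35636} = \sqrt{- \frac{212000}{1849} + 35636} = \sqrt{\frac{65678964}{1849}} = \frac{2 \sqrt{16419741}}{43}$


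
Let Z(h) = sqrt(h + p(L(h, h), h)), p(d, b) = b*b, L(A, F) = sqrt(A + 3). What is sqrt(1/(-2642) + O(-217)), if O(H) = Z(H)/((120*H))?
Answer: sqrt(-3110228450 - 1893369485*sqrt(1302))/2866570 ≈ 0.093234*I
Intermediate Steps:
L(A, F) = sqrt(3 + A)
p(d, b) = b**2
Z(h) = sqrt(h + h**2)
O(H) = sqrt(H*(1 + H))/(120*H) (O(H) = sqrt(H*(1 + H))/((120*H)) = sqrt(H*(1 + H))*(1/(120*H)) = sqrt(H*(1 + H))/(120*H))
sqrt(1/(-2642) + O(-217)) = sqrt(1/(-2642) + (1/120)*sqrt(-217*(1 - 217))/(-217)) = sqrt(-1/2642 + (1/120)*(-1/217)*sqrt(-217*(-216))) = sqrt(-1/2642 + (1/120)*(-1/217)*sqrt(46872)) = sqrt(-1/2642 + (1/120)*(-1/217)*(6*sqrt(1302))) = sqrt(-1/2642 - sqrt(1302)/4340)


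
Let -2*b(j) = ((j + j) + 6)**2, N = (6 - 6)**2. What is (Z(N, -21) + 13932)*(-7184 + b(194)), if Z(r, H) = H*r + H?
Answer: -1179680622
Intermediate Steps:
N = 0 (N = 0**2 = 0)
b(j) = -(6 + 2*j)**2/2 (b(j) = -((j + j) + 6)**2/2 = -(2*j + 6)**2/2 = -(6 + 2*j)**2/2)
Z(r, H) = H + H*r
(Z(N, -21) + 13932)*(-7184 + b(194)) = (-21*(1 + 0) + 13932)*(-7184 - 2*(3 + 194)**2) = (-21*1 + 13932)*(-7184 - 2*197**2) = (-21 + 13932)*(-7184 - 2*38809) = 13911*(-7184 - 77618) = 13911*(-84802) = -1179680622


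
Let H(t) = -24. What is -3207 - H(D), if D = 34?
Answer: -3183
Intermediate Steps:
-3207 - H(D) = -3207 - 1*(-24) = -3207 + 24 = -3183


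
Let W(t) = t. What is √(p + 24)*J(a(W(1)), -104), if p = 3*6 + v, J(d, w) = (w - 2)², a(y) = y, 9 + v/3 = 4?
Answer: 33708*√3 ≈ 58384.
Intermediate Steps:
v = -15 (v = -27 + 3*4 = -27 + 12 = -15)
J(d, w) = (-2 + w)²
p = 3 (p = 3*6 - 15 = 18 - 15 = 3)
√(p + 24)*J(a(W(1)), -104) = √(3 + 24)*(-2 - 104)² = √27*(-106)² = (3*√3)*11236 = 33708*√3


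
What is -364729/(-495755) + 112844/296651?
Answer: 164140199799/147066216505 ≈ 1.1161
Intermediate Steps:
-364729/(-495755) + 112844/296651 = -364729*(-1/495755) + 112844*(1/296651) = 364729/495755 + 112844/296651 = 164140199799/147066216505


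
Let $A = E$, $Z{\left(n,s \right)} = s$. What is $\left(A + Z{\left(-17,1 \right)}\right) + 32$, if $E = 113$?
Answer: $146$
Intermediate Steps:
$A = 113$
$\left(A + Z{\left(-17,1 \right)}\right) + 32 = \left(113 + 1\right) + 32 = 114 + 32 = 146$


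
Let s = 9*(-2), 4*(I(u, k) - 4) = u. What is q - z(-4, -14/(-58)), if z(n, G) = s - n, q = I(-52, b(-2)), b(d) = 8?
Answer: 5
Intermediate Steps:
I(u, k) = 4 + u/4
q = -9 (q = 4 + (¼)*(-52) = 4 - 13 = -9)
s = -18
z(n, G) = -18 - n
q - z(-4, -14/(-58)) = -9 - (-18 - 1*(-4)) = -9 - (-18 + 4) = -9 - 1*(-14) = -9 + 14 = 5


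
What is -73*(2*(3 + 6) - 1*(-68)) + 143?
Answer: -6135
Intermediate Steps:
-73*(2*(3 + 6) - 1*(-68)) + 143 = -73*(2*9 + 68) + 143 = -73*(18 + 68) + 143 = -73*86 + 143 = -6278 + 143 = -6135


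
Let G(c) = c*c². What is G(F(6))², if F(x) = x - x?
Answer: 0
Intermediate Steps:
F(x) = 0
G(c) = c³
G(F(6))² = (0³)² = 0² = 0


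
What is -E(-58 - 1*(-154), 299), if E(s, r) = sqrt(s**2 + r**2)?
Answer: -sqrt(98617) ≈ -314.03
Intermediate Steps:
E(s, r) = sqrt(r**2 + s**2)
-E(-58 - 1*(-154), 299) = -sqrt(299**2 + (-58 - 1*(-154))**2) = -sqrt(89401 + (-58 + 154)**2) = -sqrt(89401 + 96**2) = -sqrt(89401 + 9216) = -sqrt(98617)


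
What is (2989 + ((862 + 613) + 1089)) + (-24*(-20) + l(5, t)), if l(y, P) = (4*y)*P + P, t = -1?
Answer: 6012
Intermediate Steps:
l(y, P) = P + 4*P*y (l(y, P) = 4*P*y + P = P + 4*P*y)
(2989 + ((862 + 613) + 1089)) + (-24*(-20) + l(5, t)) = (2989 + ((862 + 613) + 1089)) + (-24*(-20) - (1 + 4*5)) = (2989 + (1475 + 1089)) + (480 - (1 + 20)) = (2989 + 2564) + (480 - 1*21) = 5553 + (480 - 21) = 5553 + 459 = 6012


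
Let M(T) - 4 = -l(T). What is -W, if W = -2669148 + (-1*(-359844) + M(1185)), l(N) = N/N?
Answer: 2309301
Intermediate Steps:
l(N) = 1
M(T) = 3 (M(T) = 4 - 1*1 = 4 - 1 = 3)
W = -2309301 (W = -2669148 + (-1*(-359844) + 3) = -2669148 + (359844 + 3) = -2669148 + 359847 = -2309301)
-W = -1*(-2309301) = 2309301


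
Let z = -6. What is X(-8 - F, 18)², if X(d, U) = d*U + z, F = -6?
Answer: 1764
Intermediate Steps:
X(d, U) = -6 + U*d (X(d, U) = d*U - 6 = U*d - 6 = -6 + U*d)
X(-8 - F, 18)² = (-6 + 18*(-8 - 1*(-6)))² = (-6 + 18*(-8 + 6))² = (-6 + 18*(-2))² = (-6 - 36)² = (-42)² = 1764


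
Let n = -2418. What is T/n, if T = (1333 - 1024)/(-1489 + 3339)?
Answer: -103/1491100 ≈ -6.9077e-5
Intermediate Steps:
T = 309/1850 ≈ 0.16703
T/n = (309/1850)/(-2418) = (309/1850)*(-1/2418) = -103/1491100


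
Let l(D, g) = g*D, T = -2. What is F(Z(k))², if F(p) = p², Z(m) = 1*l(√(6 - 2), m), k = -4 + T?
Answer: 20736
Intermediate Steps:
l(D, g) = D*g
k = -6 (k = -4 - 2 = -6)
Z(m) = 2*m (Z(m) = 1*(√(6 - 2)*m) = 1*(√4*m) = 1*(2*m) = 2*m)
F(Z(k))² = ((2*(-6))²)² = ((-12)²)² = 144² = 20736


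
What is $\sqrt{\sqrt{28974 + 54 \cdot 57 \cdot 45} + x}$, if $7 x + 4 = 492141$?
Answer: $\frac{\sqrt{3444959 + 98 \sqrt{41871}}}{7} \approx 265.92$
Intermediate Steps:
$x = \frac{492137}{7}$ ($x = - \frac{4}{7} + \frac{1}{7} \cdot 492141 = - \frac{4}{7} + \frac{492141}{7} = \frac{492137}{7} \approx 70305.0$)
$\sqrt{\sqrt{28974 + 54 \cdot 57 \cdot 45} + x} = \sqrt{\sqrt{28974 + 54 \cdot 57 \cdot 45} + \frac{492137}{7}} = \sqrt{\sqrt{28974 + 3078 \cdot 45} + \frac{492137}{7}} = \sqrt{\sqrt{28974 + 138510} + \frac{492137}{7}} = \sqrt{\sqrt{167484} + \frac{492137}{7}} = \sqrt{2 \sqrt{41871} + \frac{492137}{7}} = \sqrt{\frac{492137}{7} + 2 \sqrt{41871}}$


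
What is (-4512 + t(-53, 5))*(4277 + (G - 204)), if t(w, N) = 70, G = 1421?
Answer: -24404348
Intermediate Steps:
(-4512 + t(-53, 5))*(4277 + (G - 204)) = (-4512 + 70)*(4277 + (1421 - 204)) = -4442*(4277 + 1217) = -4442*5494 = -24404348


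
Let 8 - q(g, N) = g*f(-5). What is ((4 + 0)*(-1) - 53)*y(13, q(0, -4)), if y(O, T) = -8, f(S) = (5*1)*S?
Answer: 456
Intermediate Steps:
f(S) = 5*S
q(g, N) = 8 + 25*g (q(g, N) = 8 - g*5*(-5) = 8 - g*(-25) = 8 - (-25)*g = 8 + 25*g)
((4 + 0)*(-1) - 53)*y(13, q(0, -4)) = ((4 + 0)*(-1) - 53)*(-8) = (4*(-1) - 53)*(-8) = (-4 - 53)*(-8) = -57*(-8) = 456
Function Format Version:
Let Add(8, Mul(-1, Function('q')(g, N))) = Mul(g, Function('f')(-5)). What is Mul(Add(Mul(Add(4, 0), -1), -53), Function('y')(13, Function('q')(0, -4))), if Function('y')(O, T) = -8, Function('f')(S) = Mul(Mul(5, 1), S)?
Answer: 456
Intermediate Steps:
Function('f')(S) = Mul(5, S)
Function('q')(g, N) = Add(8, Mul(25, g)) (Function('q')(g, N) = Add(8, Mul(-1, Mul(g, Mul(5, -5)))) = Add(8, Mul(-1, Mul(g, -25))) = Add(8, Mul(-1, Mul(-25, g))) = Add(8, Mul(25, g)))
Mul(Add(Mul(Add(4, 0), -1), -53), Function('y')(13, Function('q')(0, -4))) = Mul(Add(Mul(Add(4, 0), -1), -53), -8) = Mul(Add(Mul(4, -1), -53), -8) = Mul(Add(-4, -53), -8) = Mul(-57, -8) = 456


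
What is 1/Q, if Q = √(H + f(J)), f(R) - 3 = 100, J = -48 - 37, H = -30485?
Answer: -I*√30382/30382 ≈ -0.0057371*I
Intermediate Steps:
J = -85
f(R) = 103 (f(R) = 3 + 100 = 103)
Q = I*√30382 (Q = √(-30485 + 103) = √(-30382) = I*√30382 ≈ 174.3*I)
1/Q = 1/(I*√30382) = -I*√30382/30382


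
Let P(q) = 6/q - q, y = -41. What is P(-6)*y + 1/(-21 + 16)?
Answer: -1026/5 ≈ -205.20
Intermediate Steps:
P(q) = -q + 6/q
P(-6)*y + 1/(-21 + 16) = (-1*(-6) + 6/(-6))*(-41) + 1/(-21 + 16) = (6 + 6*(-⅙))*(-41) + 1/(-5) = (6 - 1)*(-41) - ⅕ = 5*(-41) - ⅕ = -205 - ⅕ = -1026/5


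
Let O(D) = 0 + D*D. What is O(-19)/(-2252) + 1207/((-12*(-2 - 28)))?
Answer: 647051/202680 ≈ 3.1925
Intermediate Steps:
O(D) = D**2 (O(D) = 0 + D**2 = D**2)
O(-19)/(-2252) + 1207/((-12*(-2 - 28))) = (-19)**2/(-2252) + 1207/((-12*(-2 - 28))) = 361*(-1/2252) + 1207/((-12*(-30))) = -361/2252 + 1207/360 = 647051/202680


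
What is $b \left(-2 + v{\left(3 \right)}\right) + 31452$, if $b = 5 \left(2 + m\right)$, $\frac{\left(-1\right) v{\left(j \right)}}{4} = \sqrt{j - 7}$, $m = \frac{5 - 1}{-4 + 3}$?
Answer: $31472 + 80 i \approx 31472.0 + 80.0 i$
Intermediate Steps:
$m = -4$ ($m = \frac{4}{-1} = 4 \left(-1\right) = -4$)
$v{\left(j \right)} = - 4 \sqrt{-7 + j}$ ($v{\left(j \right)} = - 4 \sqrt{j - 7} = - 4 \sqrt{-7 + j}$)
$b = -10$ ($b = 5 \left(2 - 4\right) = 5 \left(-2\right) = -10$)
$b \left(-2 + v{\left(3 \right)}\right) + 31452 = - 10 \left(-2 - 4 \sqrt{-7 + 3}\right) + 31452 = - 10 \left(-2 - 4 \sqrt{-4}\right) + 31452 = - 10 \left(-2 - 4 \cdot 2 i\right) + 31452 = - 10 \left(-2 - 8 i\right) + 31452 = \left(20 + 80 i\right) + 31452 = 31472 + 80 i$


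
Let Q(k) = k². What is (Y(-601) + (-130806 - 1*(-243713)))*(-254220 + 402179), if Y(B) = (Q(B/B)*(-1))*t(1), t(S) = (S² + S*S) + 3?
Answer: 16704867018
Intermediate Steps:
t(S) = 3 + 2*S² (t(S) = (S² + S²) + 3 = 2*S² + 3 = 3 + 2*S²)
Y(B) = -5 (Y(B) = ((B/B)²*(-1))*(3 + 2*1²) = (1²*(-1))*(3 + 2*1) = (1*(-1))*(3 + 2) = -1*5 = -5)
(Y(-601) + (-130806 - 1*(-243713)))*(-254220 + 402179) = (-5 + (-130806 - 1*(-243713)))*(-254220 + 402179) = (-5 + (-130806 + 243713))*147959 = (-5 + 112907)*147959 = 112902*147959 = 16704867018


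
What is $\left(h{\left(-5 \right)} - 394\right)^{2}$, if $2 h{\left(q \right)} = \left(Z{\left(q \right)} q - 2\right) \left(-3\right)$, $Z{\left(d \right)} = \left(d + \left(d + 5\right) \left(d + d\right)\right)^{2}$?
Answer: $\frac{165649}{4} \approx 41412.0$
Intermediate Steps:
$Z{\left(d \right)} = \left(d + 2 d \left(5 + d\right)\right)^{2}$ ($Z{\left(d \right)} = \left(d + \left(5 + d\right) 2 d\right)^{2} = \left(d + 2 d \left(5 + d\right)\right)^{2}$)
$h{\left(q \right)} = 3 - \frac{3 q^{3} \left(11 + 2 q\right)^{2}}{2}$ ($h{\left(q \right)} = \frac{\left(q^{2} \left(11 + 2 q\right)^{2} q - 2\right) \left(-3\right)}{2} = \frac{\left(q^{3} \left(11 + 2 q\right)^{2} - 2\right) \left(-3\right)}{2} = \frac{\left(-2 + q^{3} \left(11 + 2 q\right)^{2}\right) \left(-3\right)}{2} = \frac{6 - 3 q^{3} \left(11 + 2 q\right)^{2}}{2} = 3 - \frac{3 q^{3} \left(11 + 2 q\right)^{2}}{2}$)
$\left(h{\left(-5 \right)} - 394\right)^{2} = \left(\left(3 - \frac{3 \left(-5\right)^{3} \left(11 + 2 \left(-5\right)\right)^{2}}{2}\right) - 394\right)^{2} = \left(\left(3 - - \frac{375 \left(11 - 10\right)^{2}}{2}\right) - 394\right)^{2} = \left(\left(3 - - \frac{375 \cdot 1^{2}}{2}\right) - 394\right)^{2} = \left(\left(3 - \left(- \frac{375}{2}\right) 1\right) - 394\right)^{2} = \left(\left(3 + \frac{375}{2}\right) - 394\right)^{2} = \left(\frac{381}{2} - 394\right)^{2} = \left(- \frac{407}{2}\right)^{2} = \frac{165649}{4}$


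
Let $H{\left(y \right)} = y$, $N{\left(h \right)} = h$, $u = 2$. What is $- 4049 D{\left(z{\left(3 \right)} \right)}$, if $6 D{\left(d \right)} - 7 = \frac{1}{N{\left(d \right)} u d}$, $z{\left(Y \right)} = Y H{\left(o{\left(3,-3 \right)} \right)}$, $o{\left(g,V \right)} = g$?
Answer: $- \frac{4595615}{972} \approx -4728.0$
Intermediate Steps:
$z{\left(Y \right)} = 3 Y$ ($z{\left(Y \right)} = Y 3 = 3 Y$)
$D{\left(d \right)} = \frac{7}{6} + \frac{1}{12 d^{2}}$ ($D{\left(d \right)} = \frac{7}{6} + \frac{1}{6 d 2 d} = \frac{7}{6} + \frac{1}{6 \cdot 2 d d} = \frac{7}{6} + \frac{1}{6 \cdot 2 d^{2}} = \frac{7}{6} + \frac{\frac{1}{2} \frac{1}{d^{2}}}{6} = \frac{7}{6} + \frac{1}{12 d^{2}}$)
$- 4049 D{\left(z{\left(3 \right)} \right)} = - 4049 \left(\frac{7}{6} + \frac{1}{12 \cdot 81}\right) = - 4049 \left(\frac{7}{6} + \frac{1}{12} \cdot \frac{1}{81}\right) = - 4049 \left(\frac{7}{6} + \frac{1}{972}\right) = \left(-4049\right) \frac{1135}{972} = - \frac{4595615}{972}$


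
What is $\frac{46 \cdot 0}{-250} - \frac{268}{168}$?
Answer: $- \frac{67}{42} \approx -1.5952$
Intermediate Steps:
$\frac{46 \cdot 0}{-250} - \frac{268}{168} = 0 \left(- \frac{1}{250}\right) - \frac{67}{42} = 0 - \frac{67}{42} = - \frac{67}{42}$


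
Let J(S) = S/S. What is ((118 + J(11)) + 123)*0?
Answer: 0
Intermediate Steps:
J(S) = 1
((118 + J(11)) + 123)*0 = ((118 + 1) + 123)*0 = (119 + 123)*0 = 242*0 = 0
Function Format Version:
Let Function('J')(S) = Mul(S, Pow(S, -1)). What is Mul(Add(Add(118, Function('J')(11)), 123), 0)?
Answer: 0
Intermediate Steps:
Function('J')(S) = 1
Mul(Add(Add(118, Function('J')(11)), 123), 0) = Mul(Add(Add(118, 1), 123), 0) = Mul(Add(119, 123), 0) = Mul(242, 0) = 0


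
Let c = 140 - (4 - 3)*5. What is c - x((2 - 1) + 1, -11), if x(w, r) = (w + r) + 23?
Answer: 121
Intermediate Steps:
x(w, r) = 23 + r + w (x(w, r) = (r + w) + 23 = 23 + r + w)
c = 135 (c = 140 - 5 = 135)
c - x((2 - 1) + 1, -11) = 135 - (23 - 11 + ((2 - 1) + 1)) = 135 - (23 - 11 + (1 + 1)) = 135 - (23 - 11 + 2) = 135 - 1*14 = 135 - 14 = 121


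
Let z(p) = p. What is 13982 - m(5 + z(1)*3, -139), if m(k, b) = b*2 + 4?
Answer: 14256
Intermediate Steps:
m(k, b) = 4 + 2*b (m(k, b) = 2*b + 4 = 4 + 2*b)
13982 - m(5 + z(1)*3, -139) = 13982 - (4 + 2*(-139)) = 13982 - (4 - 278) = 13982 - 1*(-274) = 13982 + 274 = 14256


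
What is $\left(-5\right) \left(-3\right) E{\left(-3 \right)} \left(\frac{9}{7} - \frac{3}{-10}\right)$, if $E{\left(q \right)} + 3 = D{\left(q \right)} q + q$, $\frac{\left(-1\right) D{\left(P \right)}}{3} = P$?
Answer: $- \frac{10989}{14} \approx -784.93$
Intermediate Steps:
$D{\left(P \right)} = - 3 P$
$E{\left(q \right)} = -3 + q - 3 q^{2}$ ($E{\left(q \right)} = -3 + \left(- 3 q q + q\right) = -3 - \left(- q + 3 q^{2}\right) = -3 + q - 3 q^{2}$)
$\left(-5\right) \left(-3\right) E{\left(-3 \right)} \left(\frac{9}{7} - \frac{3}{-10}\right) = \left(-5\right) \left(-3\right) \left(-3 - 3 - 3 \left(-3\right)^{2}\right) \left(\frac{9}{7} - \frac{3}{-10}\right) = 15 \left(-3 - 3 - 27\right) \left(9 \cdot \frac{1}{7} - - \frac{3}{10}\right) = 15 \left(-3 - 3 - 27\right) \left(\frac{9}{7} + \frac{3}{10}\right) = 15 \left(-33\right) \frac{111}{70} = \left(-495\right) \frac{111}{70} = - \frac{10989}{14}$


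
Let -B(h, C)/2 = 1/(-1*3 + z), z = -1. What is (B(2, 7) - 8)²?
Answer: 225/4 ≈ 56.250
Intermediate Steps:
B(h, C) = ½ (B(h, C) = -2/(-1*3 - 1) = -2/(-3 - 1) = -2/(-4) = -2*(-¼) = ½)
(B(2, 7) - 8)² = (½ - 8)² = (-15/2)² = 225/4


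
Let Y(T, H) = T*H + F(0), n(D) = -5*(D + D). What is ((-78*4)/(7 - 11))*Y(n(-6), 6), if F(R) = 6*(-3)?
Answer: 26676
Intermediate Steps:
F(R) = -18
n(D) = -10*D
Y(T, H) = -18 + H*T (Y(T, H) = T*H - 18 = H*T - 18 = -18 + H*T)
((-78*4)/(7 - 11))*Y(n(-6), 6) = ((-78*4)/(7 - 11))*(-18 + 6*(-10*(-6))) = (-13*24/(-4))*(-18 + 6*60) = (-312*(-1/4))*(-18 + 360) = 78*342 = 26676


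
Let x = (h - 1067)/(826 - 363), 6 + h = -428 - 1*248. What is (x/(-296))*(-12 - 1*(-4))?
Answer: -1749/17131 ≈ -0.10210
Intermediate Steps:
h = -682 (h = -6 + (-428 - 1*248) = -6 + (-428 - 248) = -6 - 676 = -682)
x = -1749/463 (x = (-682 - 1067)/(826 - 363) = -1749/463 ≈ -3.7775)
(x/(-296))*(-12 - 1*(-4)) = (-1749/463/(-296))*(-12 - 1*(-4)) = (-1749/463*(-1/296))*(-12 + 4) = (1749/137048)*(-8) = -1749/17131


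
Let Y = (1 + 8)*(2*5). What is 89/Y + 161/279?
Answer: 4369/2790 ≈ 1.5660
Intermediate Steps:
Y = 90 (Y = 9*10 = 90)
89/Y + 161/279 = 89/90 + 161/279 = 4369/2790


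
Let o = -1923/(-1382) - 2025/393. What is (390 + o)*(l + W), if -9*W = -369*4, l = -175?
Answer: -769179873/181042 ≈ -4248.6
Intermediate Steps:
o = -680937/181042 (o = -1923*(-1/1382) - 2025*1/393 = 1923/1382 - 675/131 = -680937/181042 ≈ -3.7612)
W = 164 (W = -(-41)*4 = -⅑*(-1476) = 164)
(390 + o)*(l + W) = (390 - 680937/181042)*(-175 + 164) = (69925443/181042)*(-11) = -769179873/181042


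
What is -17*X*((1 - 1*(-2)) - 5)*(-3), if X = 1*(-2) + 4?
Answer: -204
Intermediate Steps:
X = 2 (X = -2 + 4 = 2)
-17*X*((1 - 1*(-2)) - 5)*(-3) = -34*((1 - 1*(-2)) - 5)*(-3) = -34*((1 + 2) - 5)*(-3) = -34*(3 - 5)*(-3) = -34*(-2)*(-3) = -17*(-4)*(-3) = 68*(-3) = -204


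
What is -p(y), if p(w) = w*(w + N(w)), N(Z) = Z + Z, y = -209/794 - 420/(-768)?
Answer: -155822547/645566464 ≈ -0.24137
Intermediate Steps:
y = 7207/25408 (y = -209*1/794 - 420*(-1/768) = -209/794 + 35/64 = 7207/25408 ≈ 0.28365)
N(Z) = 2*Z
p(w) = 3*w**2 (p(w) = w*(w + 2*w) = w*(3*w) = 3*w**2)
-p(y) = -3*(7207/25408)**2 = -3*51940849/645566464 = -1*155822547/645566464 = -155822547/645566464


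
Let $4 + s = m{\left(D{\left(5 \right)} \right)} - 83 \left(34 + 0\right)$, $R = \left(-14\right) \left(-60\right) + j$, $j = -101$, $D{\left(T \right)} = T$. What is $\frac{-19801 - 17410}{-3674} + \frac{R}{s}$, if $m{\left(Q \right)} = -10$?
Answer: $\frac{51407655}{5209732} \approx 9.8676$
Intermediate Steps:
$R = 739$ ($R = \left(-14\right) \left(-60\right) - 101 = 840 - 101 = 739$)
$s = -2836$ ($s = -4 - \left(10 + 83 \left(34 + 0\right)\right) = -4 - 2832 = -2836$)
$\frac{-19801 - 17410}{-3674} + \frac{R}{s} = \frac{-19801 - 17410}{-3674} + \frac{739}{-2836} = \left(-19801 - 17410\right) \left(- \frac{1}{3674}\right) + 739 \left(- \frac{1}{2836}\right) = \left(-37211\right) \left(- \frac{1}{3674}\right) - \frac{739}{2836} = \frac{37211}{3674} - \frac{739}{2836} = \frac{51407655}{5209732}$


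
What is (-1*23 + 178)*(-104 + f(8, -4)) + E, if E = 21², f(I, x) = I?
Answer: -14439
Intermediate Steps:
E = 441
(-1*23 + 178)*(-104 + f(8, -4)) + E = (-1*23 + 178)*(-104 + 8) + 441 = (-23 + 178)*(-96) + 441 = 155*(-96) + 441 = -14880 + 441 = -14439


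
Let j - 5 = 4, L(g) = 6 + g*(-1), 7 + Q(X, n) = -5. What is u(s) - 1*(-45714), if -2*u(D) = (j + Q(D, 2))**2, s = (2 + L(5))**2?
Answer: 91419/2 ≈ 45710.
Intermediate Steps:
Q(X, n) = -12 (Q(X, n) = -7 - 5 = -12)
L(g) = 6 - g
s = 9 (s = (2 + (6 - 1*5))**2 = (2 + (6 - 5))**2 = (2 + 1)**2 = 3**2 = 9)
j = 9 (j = 5 + 4 = 9)
u(D) = -9/2 (u(D) = -(9 - 12)**2/2 = -1/2*(-3)**2 = -1/2*9 = -9/2)
u(s) - 1*(-45714) = -9/2 - 1*(-45714) = -9/2 + 45714 = 91419/2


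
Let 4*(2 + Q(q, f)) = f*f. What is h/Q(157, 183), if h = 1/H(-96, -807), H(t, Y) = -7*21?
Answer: -4/4921707 ≈ -8.1273e-7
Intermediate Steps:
H(t, Y) = -147
Q(q, f) = -2 + f**2/4 (Q(q, f) = -2 + (f*f)/4 = -2 + f**2/4)
h = -1/147 (h = 1/(-147) = -1/147 ≈ -0.0068027)
h/Q(157, 183) = -1/(147*(-2 + (1/4)*183**2)) = -1/(147*(-2 + (1/4)*33489)) = -1/(147*(-2 + 33489/4)) = -1/(147*33481/4) = -1/147*4/33481 = -4/4921707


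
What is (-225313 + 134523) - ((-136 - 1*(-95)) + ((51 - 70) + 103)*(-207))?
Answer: -73361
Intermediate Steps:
(-225313 + 134523) - ((-136 - 1*(-95)) + ((51 - 70) + 103)*(-207)) = -90790 - ((-136 + 95) + (-19 + 103)*(-207)) = -90790 - (-41 + 84*(-207)) = -90790 - (-41 - 17388) = -90790 - 1*(-17429) = -90790 + 17429 = -73361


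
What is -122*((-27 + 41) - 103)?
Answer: 10858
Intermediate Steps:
-122*((-27 + 41) - 103) = -122*(14 - 103) = -122*(-89) = 10858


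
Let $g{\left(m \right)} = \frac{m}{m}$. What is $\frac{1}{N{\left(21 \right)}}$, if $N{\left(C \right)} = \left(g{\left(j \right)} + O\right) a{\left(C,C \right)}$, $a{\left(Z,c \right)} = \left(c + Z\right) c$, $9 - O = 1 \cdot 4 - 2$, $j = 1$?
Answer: $\frac{1}{7056} \approx 0.00014172$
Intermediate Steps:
$O = 7$ ($O = 9 - \left(1 \cdot 4 - 2\right) = 9 - \left(4 - 2\right) = 9 - 2 = 7$)
$a{\left(Z,c \right)} = c \left(Z + c\right)$ ($a{\left(Z,c \right)} = \left(Z + c\right) c = c \left(Z + c\right)$)
$g{\left(m \right)} = 1$
$N{\left(C \right)} = 16 C^{2}$ ($N{\left(C \right)} = \left(1 + 7\right) C \left(C + C\right) = 8 C 2 C = 8 \cdot 2 C^{2} = 16 C^{2}$)
$\frac{1}{N{\left(21 \right)}} = \frac{1}{16 \cdot 21^{2}} = \frac{1}{16 \cdot 441} = \frac{1}{7056}$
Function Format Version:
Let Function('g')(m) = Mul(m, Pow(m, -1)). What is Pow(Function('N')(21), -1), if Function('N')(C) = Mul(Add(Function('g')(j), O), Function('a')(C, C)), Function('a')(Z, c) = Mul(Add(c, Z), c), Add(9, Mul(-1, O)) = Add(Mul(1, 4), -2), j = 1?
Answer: Rational(1, 7056) ≈ 0.00014172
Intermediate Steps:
O = 7 (O = Add(9, Mul(-1, Add(Mul(1, 4), -2))) = Add(9, Mul(-1, Add(4, -2))) = Add(9, Mul(-1, 2)) = Add(9, -2) = 7)
Function('a')(Z, c) = Mul(c, Add(Z, c)) (Function('a')(Z, c) = Mul(Add(Z, c), c) = Mul(c, Add(Z, c)))
Function('g')(m) = 1
Function('N')(C) = Mul(16, Pow(C, 2)) (Function('N')(C) = Mul(Add(1, 7), Mul(C, Add(C, C))) = Mul(8, Mul(C, Mul(2, C))) = Mul(8, Mul(2, Pow(C, 2))) = Mul(16, Pow(C, 2)))
Pow(Function('N')(21), -1) = Pow(Mul(16, Pow(21, 2)), -1) = Pow(Mul(16, 441), -1) = Pow(7056, -1) = Rational(1, 7056)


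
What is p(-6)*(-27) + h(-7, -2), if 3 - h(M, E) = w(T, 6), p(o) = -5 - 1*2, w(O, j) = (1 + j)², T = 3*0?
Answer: 143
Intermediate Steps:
T = 0
p(o) = -7 (p(o) = -5 - 2 = -7)
h(M, E) = -46 (h(M, E) = 3 - (1 + 6)² = 3 - 1*7² = 3 - 1*49 = 3 - 49 = -46)
p(-6)*(-27) + h(-7, -2) = -7*(-27) - 46 = 189 - 46 = 143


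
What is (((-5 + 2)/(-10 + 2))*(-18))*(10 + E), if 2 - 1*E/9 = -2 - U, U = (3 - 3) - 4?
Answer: -135/2 ≈ -67.500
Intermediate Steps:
U = -4 (U = 0 - 4 = -4)
E = 0 (E = 18 - 9*(-2 - 1*(-4)) = 18 - 9*(-2 + 4) = 18 - 9*2 = 18 - 18 = 0)
(((-5 + 2)/(-10 + 2))*(-18))*(10 + E) = (((-5 + 2)/(-10 + 2))*(-18))*(10 + 0) = (-3/(-8)*(-18))*10 = (-3*(-⅛)*(-18))*10 = ((3/8)*(-18))*10 = -27/4*10 = -135/2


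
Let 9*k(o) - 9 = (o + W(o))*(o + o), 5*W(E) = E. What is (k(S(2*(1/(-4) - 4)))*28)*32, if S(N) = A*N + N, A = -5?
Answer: 4156544/15 ≈ 2.7710e+5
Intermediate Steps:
W(E) = E/5
S(N) = -4*N (S(N) = -5*N + N = -4*N)
k(o) = 1 + 4*o**2/15 (k(o) = 1 + ((o + o/5)*(o + o))/9 = 1 + ((6*o/5)*(2*o))/9 = 1 + (12*o**2/5)/9 = 1 + 4*o**2/15)
(k(S(2*(1/(-4) - 4)))*28)*32 = ((1 + 4*(-8*(1/(-4) - 4))**2/15)*28)*32 = ((1 + 4*(-8*(-1/4 - 4))**2/15)*28)*32 = ((1 + 4*(-8*(-17)/4)**2/15)*28)*32 = ((1 + 4*(-4*(-17/2))**2/15)*28)*32 = ((1 + (4/15)*34**2)*28)*32 = ((1 + (4/15)*1156)*28)*32 = ((1 + 4624/15)*28)*32 = ((4639/15)*28)*32 = (129892/15)*32 = 4156544/15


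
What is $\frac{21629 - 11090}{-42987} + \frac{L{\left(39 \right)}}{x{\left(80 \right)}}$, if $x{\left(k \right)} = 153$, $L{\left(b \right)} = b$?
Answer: $\frac{7114}{730779} \approx 0.0097348$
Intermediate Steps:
$\frac{21629 - 11090}{-42987} + \frac{L{\left(39 \right)}}{x{\left(80 \right)}} = \frac{21629 - 11090}{-42987} + \frac{39}{153} = 10539 \left(- \frac{1}{42987}\right) + 39 \cdot \frac{1}{153} = - \frac{3513}{14329} + \frac{13}{51} = \frac{7114}{730779}$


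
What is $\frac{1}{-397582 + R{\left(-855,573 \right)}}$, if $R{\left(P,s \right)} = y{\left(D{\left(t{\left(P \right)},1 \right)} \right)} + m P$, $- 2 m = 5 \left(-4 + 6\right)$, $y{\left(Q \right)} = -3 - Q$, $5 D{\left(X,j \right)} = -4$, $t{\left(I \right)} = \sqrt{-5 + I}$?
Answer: $- \frac{5}{1966546} \approx -2.5425 \cdot 10^{-6}$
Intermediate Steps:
$D{\left(X,j \right)} = - \frac{4}{5}$ ($D{\left(X,j \right)} = \frac{1}{5} \left(-4\right) = - \frac{4}{5}$)
$m = -5$ ($m = - \frac{5 \left(-4 + 6\right)}{2} = - \frac{5 \cdot 2}{2} = \left(- \frac{1}{2}\right) 10 = -5$)
$R{\left(P,s \right)} = - \frac{11}{5} - 5 P$ ($R{\left(P,s \right)} = \left(-3 - - \frac{4}{5}\right) - 5 P = \left(-3 + \frac{4}{5}\right) - 5 P = - \frac{11}{5} - 5 P$)
$\frac{1}{-397582 + R{\left(-855,573 \right)}} = \frac{1}{-397582 - - \frac{21364}{5}} = \frac{1}{-397582 + \left(- \frac{11}{5} + 4275\right)} = \frac{1}{-397582 + \frac{21364}{5}} = \frac{1}{- \frac{1966546}{5}} = - \frac{5}{1966546}$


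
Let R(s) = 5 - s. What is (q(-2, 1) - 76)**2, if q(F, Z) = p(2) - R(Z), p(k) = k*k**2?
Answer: 5184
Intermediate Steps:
p(k) = k**3
q(F, Z) = 3 + Z (q(F, Z) = 2**3 - (5 - Z) = 8 + (-5 + Z) = 3 + Z)
(q(-2, 1) - 76)**2 = ((3 + 1) - 76)**2 = (4 - 76)**2 = (-72)**2 = 5184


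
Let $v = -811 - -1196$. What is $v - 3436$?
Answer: $-3051$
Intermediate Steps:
$v = 385$ ($v = -811 + 1196 = 385$)
$v - 3436 = 385 - 3436 = -3051$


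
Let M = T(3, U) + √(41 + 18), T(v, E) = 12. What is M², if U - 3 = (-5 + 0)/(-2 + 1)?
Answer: (12 + √59)² ≈ 387.35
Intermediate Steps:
U = 8 (U = 3 + (-5 + 0)/(-2 + 1) = 3 - 5/(-1) = 3 - 5*(-1) = 3 + 5 = 8)
M = 12 + √59 (M = 12 + √(41 + 18) = 12 + √59 ≈ 19.681)
M² = (12 + √59)²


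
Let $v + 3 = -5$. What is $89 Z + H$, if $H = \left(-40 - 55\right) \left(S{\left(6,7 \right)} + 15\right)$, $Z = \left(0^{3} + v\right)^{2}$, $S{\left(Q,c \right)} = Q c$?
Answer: $281$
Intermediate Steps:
$v = -8$ ($v = -3 - 5 = -8$)
$Z = 64$ ($Z = \left(0^{3} - 8\right)^{2} = \left(0 - 8\right)^{2} = \left(-8\right)^{2} = 64$)
$H = -5415$ ($H = \left(-40 - 55\right) \left(6 \cdot 7 + 15\right) = - 95 \left(42 + 15\right) = \left(-95\right) 57 = -5415$)
$89 Z + H = 89 \cdot 64 - 5415 = 5696 - 5415 = 281$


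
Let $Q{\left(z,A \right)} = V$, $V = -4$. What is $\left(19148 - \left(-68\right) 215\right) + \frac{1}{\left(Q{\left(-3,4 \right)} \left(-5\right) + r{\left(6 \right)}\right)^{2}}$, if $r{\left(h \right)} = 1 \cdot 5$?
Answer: $\frac{21105001}{625} \approx 33768.0$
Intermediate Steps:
$Q{\left(z,A \right)} = -4$
$r{\left(h \right)} = 5$
$\left(19148 - \left(-68\right) 215\right) + \frac{1}{\left(Q{\left(-3,4 \right)} \left(-5\right) + r{\left(6 \right)}\right)^{2}} = \left(19148 - \left(-68\right) 215\right) + \frac{1}{\left(\left(-4\right) \left(-5\right) + 5\right)^{2}} = \left(19148 - -14620\right) + \frac{1}{\left(20 + 5\right)^{2}} = \left(19148 + 14620\right) + \frac{1}{25^{2}} = 33768 + \frac{1}{625} = \frac{21105001}{625}$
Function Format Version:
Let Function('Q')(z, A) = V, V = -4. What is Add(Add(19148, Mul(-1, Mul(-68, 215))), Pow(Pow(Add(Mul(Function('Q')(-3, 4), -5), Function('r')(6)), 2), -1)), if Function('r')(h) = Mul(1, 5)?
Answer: Rational(21105001, 625) ≈ 33768.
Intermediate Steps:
Function('Q')(z, A) = -4
Function('r')(h) = 5
Add(Add(19148, Mul(-1, Mul(-68, 215))), Pow(Pow(Add(Mul(Function('Q')(-3, 4), -5), Function('r')(6)), 2), -1)) = Add(Add(19148, Mul(-1, Mul(-68, 215))), Pow(Pow(Add(Mul(-4, -5), 5), 2), -1)) = Add(Add(19148, Mul(-1, -14620)), Pow(Pow(Add(20, 5), 2), -1)) = Add(Add(19148, 14620), Pow(Pow(25, 2), -1)) = Add(33768, Pow(625, -1)) = Add(33768, Rational(1, 625)) = Rational(21105001, 625)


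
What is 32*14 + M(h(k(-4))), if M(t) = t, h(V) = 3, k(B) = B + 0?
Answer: 451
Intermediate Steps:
k(B) = B
32*14 + M(h(k(-4))) = 32*14 + 3 = 448 + 3 = 451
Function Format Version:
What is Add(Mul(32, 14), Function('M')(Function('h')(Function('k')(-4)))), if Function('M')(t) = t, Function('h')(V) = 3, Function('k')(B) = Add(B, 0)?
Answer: 451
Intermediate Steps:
Function('k')(B) = B
Add(Mul(32, 14), Function('M')(Function('h')(Function('k')(-4)))) = Add(Mul(32, 14), 3) = Add(448, 3) = 451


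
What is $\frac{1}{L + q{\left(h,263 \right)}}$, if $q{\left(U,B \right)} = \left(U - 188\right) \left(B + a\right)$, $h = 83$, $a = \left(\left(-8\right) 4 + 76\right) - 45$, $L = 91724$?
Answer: $\frac{1}{64214} \approx 1.5573 \cdot 10^{-5}$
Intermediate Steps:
$a = -1$ ($a = \left(-32 + 76\right) - 45 = 44 - 45 = -1$)
$q{\left(U,B \right)} = \left(-1 + B\right) \left(-188 + U\right)$ ($q{\left(U,B \right)} = \left(U - 188\right) \left(B - 1\right) = \left(-188 + U\right) \left(-1 + B\right) = \left(-1 + B\right) \left(-188 + U\right)$)
$\frac{1}{L + q{\left(h,263 \right)}} = \frac{1}{91724 + \left(188 - 83 - 49444 + 263 \cdot 83\right)} = \frac{1}{91724 + \left(188 - 83 - 49444 + 21829\right)} = \frac{1}{91724 - 27510} = \frac{1}{64214}$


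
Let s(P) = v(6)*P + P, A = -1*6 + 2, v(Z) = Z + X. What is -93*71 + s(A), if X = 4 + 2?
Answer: -6655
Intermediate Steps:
X = 6
v(Z) = 6 + Z (v(Z) = Z + 6 = 6 + Z)
A = -4 (A = -6 + 2 = -4)
s(P) = 13*P (s(P) = (6 + 6)*P + P = 12*P + P = 13*P)
-93*71 + s(A) = -93*71 + 13*(-4) = -6603 - 52 = -6655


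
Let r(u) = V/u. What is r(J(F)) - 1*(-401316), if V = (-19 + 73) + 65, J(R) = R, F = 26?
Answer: 10434335/26 ≈ 4.0132e+5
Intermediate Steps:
V = 119 (V = 54 + 65 = 119)
r(u) = 119/u
r(J(F)) - 1*(-401316) = 119/26 - 1*(-401316) = 119*(1/26) + 401316 = 119/26 + 401316 = 10434335/26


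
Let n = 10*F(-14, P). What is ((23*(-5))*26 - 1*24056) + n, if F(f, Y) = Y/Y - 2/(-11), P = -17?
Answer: -297376/11 ≈ -27034.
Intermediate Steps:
F(f, Y) = 13/11 (F(f, Y) = 1 - 2*(-1/11) = 1 + 2/11 = 13/11)
n = 130/11 (n = 10*(13/11) = 130/11 ≈ 11.818)
((23*(-5))*26 - 1*24056) + n = ((23*(-5))*26 - 1*24056) + 130/11 = (-115*26 - 24056) + 130/11 = (-2990 - 24056) + 130/11 = -27046 + 130/11 = -297376/11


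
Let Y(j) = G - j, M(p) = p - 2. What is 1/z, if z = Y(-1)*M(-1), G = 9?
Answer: -1/30 ≈ -0.033333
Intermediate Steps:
M(p) = -2 + p
Y(j) = 9 - j
z = -30 (z = (9 - 1*(-1))*(-2 - 1) = (9 + 1)*(-3) = 10*(-3) = -30)
1/z = 1/(-30) = -1/30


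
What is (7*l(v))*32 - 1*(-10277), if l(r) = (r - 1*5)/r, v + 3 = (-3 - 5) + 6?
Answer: 10725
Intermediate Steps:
v = -5 (v = -3 + ((-3 - 5) + 6) = -3 + (-8 + 6) = -3 - 2 = -5)
l(r) = (-5 + r)/r (l(r) = (r - 5)/r = (-5 + r)/r)
(7*l(v))*32 - 1*(-10277) = (7*((-5 - 5)/(-5)))*32 - 1*(-10277) = (7*(-1/5*(-10)))*32 + 10277 = (7*2)*32 + 10277 = 14*32 + 10277 = 448 + 10277 = 10725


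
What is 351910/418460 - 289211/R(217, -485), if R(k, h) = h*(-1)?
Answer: -12085255871/20295310 ≈ -595.47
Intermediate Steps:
R(k, h) = -h
351910/418460 - 289211/R(217, -485) = 351910/418460 - 289211/((-1*(-485))) = 351910*(1/418460) - 289211/485 = 35191/41846 - 289211*1/485 = 35191/41846 - 289211/485 = -12085255871/20295310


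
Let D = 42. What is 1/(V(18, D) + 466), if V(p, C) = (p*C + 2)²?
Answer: 1/575030 ≈ 1.7390e-6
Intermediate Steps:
V(p, C) = (2 + C*p)² (V(p, C) = (C*p + 2)² = (2 + C*p)²)
1/(V(18, D) + 466) = 1/((2 + 42*18)² + 466) = 1/((2 + 756)² + 466) = 1/(758² + 466) = 1/(574564 + 466) = 1/575030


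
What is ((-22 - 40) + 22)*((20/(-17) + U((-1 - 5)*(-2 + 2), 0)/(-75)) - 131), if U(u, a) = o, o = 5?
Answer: 269776/51 ≈ 5289.7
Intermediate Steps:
U(u, a) = 5
((-22 - 40) + 22)*((20/(-17) + U((-1 - 5)*(-2 + 2), 0)/(-75)) - 131) = ((-22 - 40) + 22)*((20/(-17) + 5/(-75)) - 131) = (-62 + 22)*((20*(-1/17) + 5*(-1/75)) - 131) = -40*((-20/17 - 1/15) - 131) = -40*(-317/255 - 131) = -40*(-33722/255) = 269776/51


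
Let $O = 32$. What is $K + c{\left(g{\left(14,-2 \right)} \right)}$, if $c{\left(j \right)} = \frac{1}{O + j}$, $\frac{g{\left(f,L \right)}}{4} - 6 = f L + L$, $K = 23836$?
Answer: $\frac{1525503}{64} \approx 23836.0$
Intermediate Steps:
$g{\left(f,L \right)} = 24 + 4 L + 4 L f$ ($g{\left(f,L \right)} = 24 + 4 \left(f L + L\right) = 24 + 4 \left(L f + L\right) = 24 + 4 \left(L + L f\right) = 24 + \left(4 L + 4 L f\right) = 24 + 4 L + 4 L f$)
$c{\left(j \right)} = \frac{1}{32 + j}$
$K + c{\left(g{\left(14,-2 \right)} \right)} = 23836 + \frac{1}{32 + \left(24 + 4 \left(-2\right) + 4 \left(-2\right) 14\right)} = 23836 + \frac{1}{32 - 96} = 23836 + \frac{1}{-64} = 23836 - \frac{1}{64} = \frac{1525503}{64}$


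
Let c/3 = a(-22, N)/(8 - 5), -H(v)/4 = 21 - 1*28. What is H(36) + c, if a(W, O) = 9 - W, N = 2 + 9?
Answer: 59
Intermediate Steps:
H(v) = 28 (H(v) = -4*(21 - 1*28) = -4*(21 - 28) = -4*(-7) = 28)
N = 11
c = 31 (c = 3*((9 - 1*(-22))/(8 - 5)) = 3*((9 + 22)/3) = 3*(31*(⅓)) = 3*(31/3) = 31)
H(36) + c = 28 + 31 = 59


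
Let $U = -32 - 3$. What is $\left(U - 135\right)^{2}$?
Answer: $28900$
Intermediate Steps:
$U = -35$
$\left(U - 135\right)^{2} = \left(-35 - 135\right)^{2} = \left(-170\right)^{2} = 28900$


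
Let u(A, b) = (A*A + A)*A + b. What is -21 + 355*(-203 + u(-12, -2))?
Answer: -635116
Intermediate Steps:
u(A, b) = b + A*(A + A²) (u(A, b) = (A² + A)*A + b = (A + A²)*A + b = A*(A + A²) + b = b + A*(A + A²))
-21 + 355*(-203 + u(-12, -2)) = -21 + 355*(-203 + (-2 + (-12)² + (-12)³)) = -21 + 355*(-203 + (-2 + 144 - 1728)) = -21 + 355*(-203 - 1586) = -21 + 355*(-1789) = -21 - 635095 = -635116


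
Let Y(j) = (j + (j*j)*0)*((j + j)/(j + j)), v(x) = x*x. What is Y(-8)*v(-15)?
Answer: -1800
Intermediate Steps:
v(x) = x²
Y(j) = j (Y(j) = (j + j²*0)*((2*j)/((2*j))) = (j + 0)*((2*j)*(1/(2*j))) = j*1 = j)
Y(-8)*v(-15) = -8*(-15)² = -8*225 = -1800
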